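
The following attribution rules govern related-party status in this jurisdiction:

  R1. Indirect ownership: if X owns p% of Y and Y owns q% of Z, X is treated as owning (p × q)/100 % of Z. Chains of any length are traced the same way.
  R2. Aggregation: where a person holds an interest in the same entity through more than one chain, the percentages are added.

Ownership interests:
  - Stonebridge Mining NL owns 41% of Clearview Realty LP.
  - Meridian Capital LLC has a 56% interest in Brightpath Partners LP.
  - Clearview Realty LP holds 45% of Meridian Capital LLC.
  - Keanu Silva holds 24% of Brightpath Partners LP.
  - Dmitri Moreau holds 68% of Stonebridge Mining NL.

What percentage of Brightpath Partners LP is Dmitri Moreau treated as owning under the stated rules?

7.02576%

Chain via Stonebridge Mining NL → Clearview Realty LP → Meridian Capital LLC (R1): 68% × 41% × 45% × 56% = 7.02576% of Brightpath Partners LP.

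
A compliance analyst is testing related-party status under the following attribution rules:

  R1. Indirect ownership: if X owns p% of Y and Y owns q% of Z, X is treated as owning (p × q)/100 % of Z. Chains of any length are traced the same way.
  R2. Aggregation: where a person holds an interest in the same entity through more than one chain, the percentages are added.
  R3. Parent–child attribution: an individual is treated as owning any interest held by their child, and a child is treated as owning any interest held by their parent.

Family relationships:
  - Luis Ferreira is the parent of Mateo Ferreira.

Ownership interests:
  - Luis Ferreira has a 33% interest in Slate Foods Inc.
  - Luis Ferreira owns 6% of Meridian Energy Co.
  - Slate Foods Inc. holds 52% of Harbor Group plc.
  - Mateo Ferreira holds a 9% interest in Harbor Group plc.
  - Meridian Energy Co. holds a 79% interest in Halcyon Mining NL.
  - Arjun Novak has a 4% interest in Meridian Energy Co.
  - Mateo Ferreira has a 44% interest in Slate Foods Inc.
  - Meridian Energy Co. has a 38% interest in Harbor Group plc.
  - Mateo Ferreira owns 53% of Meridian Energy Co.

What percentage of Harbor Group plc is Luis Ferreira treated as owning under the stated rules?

By parent–child attribution (R3), Luis Ferreira is treated as also owning Mateo Ferreira's interest in Meridian Energy Co, giving 6% + 53% = 59%.
By parent–child attribution (R3), Luis Ferreira is treated as also owning Mateo Ferreira's interest in Slate Foods Inc, giving 33% + 44% = 77%.
By parent–child attribution (R3), Luis Ferreira is treated as owning Mateo Ferreira's 9% interest in Harbor Group plc.
Chain via Meridian Energy Co. (R1): 59% × 38% = 22.42% of Harbor Group plc.
Chain via Slate Foods Inc. (R1): 77% × 52% = 40.04% of Harbor Group plc.
Direct interest in Harbor Group plc: 9%.
Aggregating (R2): 22.42% + 40.04% + 9% = 71.46%.

71.46%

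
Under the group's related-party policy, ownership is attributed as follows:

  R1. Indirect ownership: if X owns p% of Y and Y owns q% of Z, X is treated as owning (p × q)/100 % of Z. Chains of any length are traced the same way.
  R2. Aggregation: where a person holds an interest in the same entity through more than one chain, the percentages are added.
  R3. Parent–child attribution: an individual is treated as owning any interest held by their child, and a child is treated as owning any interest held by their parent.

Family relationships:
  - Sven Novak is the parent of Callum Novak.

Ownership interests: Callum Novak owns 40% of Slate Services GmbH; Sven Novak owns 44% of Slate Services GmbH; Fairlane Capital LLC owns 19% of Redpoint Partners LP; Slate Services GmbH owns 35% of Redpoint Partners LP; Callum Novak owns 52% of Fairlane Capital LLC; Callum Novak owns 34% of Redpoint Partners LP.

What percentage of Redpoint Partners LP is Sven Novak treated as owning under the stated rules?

73.28%

By parent–child attribution (R3), Sven Novak is treated as also owning Callum Novak's interest in Slate Services GmbH, giving 44% + 40% = 84%.
By parent–child attribution (R3), Sven Novak is treated as owning Callum Novak's 52% interest in Fairlane Capital LLC.
By parent–child attribution (R3), Sven Novak is treated as owning Callum Novak's 34% interest in Redpoint Partners LP.
Chain via Slate Services GmbH (R1): 84% × 35% = 29.4% of Redpoint Partners LP.
Chain via Fairlane Capital LLC (R1): 52% × 19% = 9.88% of Redpoint Partners LP.
Direct interest in Redpoint Partners LP: 34%.
Aggregating (R2): 29.4% + 9.88% + 34% = 73.28%.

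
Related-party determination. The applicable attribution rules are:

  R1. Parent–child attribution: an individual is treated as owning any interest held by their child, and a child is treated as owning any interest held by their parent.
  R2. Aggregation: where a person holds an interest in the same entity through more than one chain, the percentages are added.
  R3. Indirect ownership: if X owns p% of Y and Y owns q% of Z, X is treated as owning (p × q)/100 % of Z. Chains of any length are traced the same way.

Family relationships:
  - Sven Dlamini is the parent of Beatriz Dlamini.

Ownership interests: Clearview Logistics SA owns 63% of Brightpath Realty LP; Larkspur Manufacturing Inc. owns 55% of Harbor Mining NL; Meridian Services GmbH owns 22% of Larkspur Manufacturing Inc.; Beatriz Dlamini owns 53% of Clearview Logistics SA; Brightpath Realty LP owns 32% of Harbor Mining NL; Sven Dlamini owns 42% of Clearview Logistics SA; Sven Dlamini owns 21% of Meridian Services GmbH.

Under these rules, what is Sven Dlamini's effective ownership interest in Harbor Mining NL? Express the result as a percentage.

21.693%

By parent–child attribution (R1), Sven Dlamini is treated as also owning Beatriz Dlamini's interest in Clearview Logistics SA, giving 42% + 53% = 95%.
Chain via Clearview Logistics SA → Brightpath Realty LP (R3): 95% × 63% × 32% = 19.152% of Harbor Mining NL.
Chain via Meridian Services GmbH → Larkspur Manufacturing Inc. (R3): 21% × 22% × 55% = 2.541% of Harbor Mining NL.
Aggregating (R2): 19.152% + 2.541% = 21.693%.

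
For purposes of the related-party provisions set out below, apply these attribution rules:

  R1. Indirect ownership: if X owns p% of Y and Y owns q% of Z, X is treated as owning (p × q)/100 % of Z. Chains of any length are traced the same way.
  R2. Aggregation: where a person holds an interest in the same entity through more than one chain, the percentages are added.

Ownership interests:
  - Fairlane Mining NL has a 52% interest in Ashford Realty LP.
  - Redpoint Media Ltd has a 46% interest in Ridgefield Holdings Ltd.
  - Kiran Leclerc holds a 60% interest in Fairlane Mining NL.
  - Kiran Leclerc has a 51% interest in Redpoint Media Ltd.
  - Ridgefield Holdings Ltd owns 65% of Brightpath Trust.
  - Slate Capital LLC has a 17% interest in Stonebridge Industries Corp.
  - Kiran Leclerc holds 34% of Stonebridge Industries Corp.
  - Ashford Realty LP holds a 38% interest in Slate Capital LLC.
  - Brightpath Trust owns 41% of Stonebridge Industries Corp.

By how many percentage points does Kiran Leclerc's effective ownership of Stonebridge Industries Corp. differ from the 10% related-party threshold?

32.26761

Chain via Fairlane Mining NL → Ashford Realty LP → Slate Capital LLC (R1): 60% × 52% × 38% × 17% = 2.01552% of Stonebridge Industries Corp.
Chain via Redpoint Media Ltd → Ridgefield Holdings Ltd → Brightpath Trust (R1): 51% × 46% × 65% × 41% = 6.25209% of Stonebridge Industries Corp.
Direct interest in Stonebridge Industries Corp: 34%.
Aggregating (R2): 2.01552% + 6.25209% + 34% = 42.26761%.
42.26761% exceeds the 10% threshold by 32.26761 percentage points.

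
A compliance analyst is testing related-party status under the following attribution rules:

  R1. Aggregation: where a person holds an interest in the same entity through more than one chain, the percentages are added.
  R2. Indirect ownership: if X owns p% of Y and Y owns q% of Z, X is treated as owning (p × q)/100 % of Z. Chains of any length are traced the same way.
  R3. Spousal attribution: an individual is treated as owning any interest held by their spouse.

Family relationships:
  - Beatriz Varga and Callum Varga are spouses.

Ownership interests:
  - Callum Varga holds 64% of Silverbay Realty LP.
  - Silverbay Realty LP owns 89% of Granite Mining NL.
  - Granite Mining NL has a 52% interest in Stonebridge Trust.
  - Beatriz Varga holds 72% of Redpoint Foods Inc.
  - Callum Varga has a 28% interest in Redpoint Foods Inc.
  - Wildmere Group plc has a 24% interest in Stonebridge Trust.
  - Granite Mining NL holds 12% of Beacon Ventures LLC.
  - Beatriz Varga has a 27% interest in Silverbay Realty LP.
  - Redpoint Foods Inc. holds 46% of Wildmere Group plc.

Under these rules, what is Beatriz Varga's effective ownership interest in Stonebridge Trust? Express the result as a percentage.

53.1548%

By spousal attribution (R3), Beatriz Varga is treated as also owning Callum Varga's interest in Redpoint Foods Inc, giving 72% + 28% = 100%.
By spousal attribution (R3), Beatriz Varga is treated as also owning Callum Varga's interest in Silverbay Realty LP, giving 27% + 64% = 91%.
Chain via Redpoint Foods Inc. → Wildmere Group plc (R2): 100% × 46% × 24% = 11.04% of Stonebridge Trust.
Chain via Silverbay Realty LP → Granite Mining NL (R2): 91% × 89% × 52% = 42.1148% of Stonebridge Trust.
Aggregating (R1): 11.04% + 42.1148% = 53.1548%.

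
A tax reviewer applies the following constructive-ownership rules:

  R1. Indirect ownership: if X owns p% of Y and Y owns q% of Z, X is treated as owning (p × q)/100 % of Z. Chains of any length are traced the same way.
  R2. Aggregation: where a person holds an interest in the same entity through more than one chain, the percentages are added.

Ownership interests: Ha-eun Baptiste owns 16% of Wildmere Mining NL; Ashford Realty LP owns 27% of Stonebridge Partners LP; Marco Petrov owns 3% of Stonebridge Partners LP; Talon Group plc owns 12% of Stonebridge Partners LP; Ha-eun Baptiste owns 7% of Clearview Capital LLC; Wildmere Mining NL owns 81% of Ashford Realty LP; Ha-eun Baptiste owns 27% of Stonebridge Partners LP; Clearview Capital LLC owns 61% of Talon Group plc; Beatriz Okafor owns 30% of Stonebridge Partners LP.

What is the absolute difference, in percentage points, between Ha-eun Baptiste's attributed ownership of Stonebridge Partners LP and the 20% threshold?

Chain via Wildmere Mining NL → Ashford Realty LP (R1): 16% × 81% × 27% = 3.4992% of Stonebridge Partners LP.
Chain via Clearview Capital LLC → Talon Group plc (R1): 7% × 61% × 12% = 0.5124% of Stonebridge Partners LP.
Direct interest in Stonebridge Partners LP: 27%.
Aggregating (R2): 3.4992% + 0.5124% + 27% = 31.0116%.
31.0116% exceeds the 20% threshold by 11.0116 percentage points.

11.0116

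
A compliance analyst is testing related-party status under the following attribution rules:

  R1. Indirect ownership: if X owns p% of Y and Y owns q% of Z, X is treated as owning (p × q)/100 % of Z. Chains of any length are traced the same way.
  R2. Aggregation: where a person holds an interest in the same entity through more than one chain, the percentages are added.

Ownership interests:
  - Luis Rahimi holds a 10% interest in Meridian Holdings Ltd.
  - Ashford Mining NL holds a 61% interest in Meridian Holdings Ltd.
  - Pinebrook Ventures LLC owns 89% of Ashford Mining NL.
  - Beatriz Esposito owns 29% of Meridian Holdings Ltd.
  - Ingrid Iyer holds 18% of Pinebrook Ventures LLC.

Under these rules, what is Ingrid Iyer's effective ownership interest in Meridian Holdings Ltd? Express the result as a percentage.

Chain via Pinebrook Ventures LLC → Ashford Mining NL (R1): 18% × 89% × 61% = 9.7722% of Meridian Holdings Ltd.

9.7722%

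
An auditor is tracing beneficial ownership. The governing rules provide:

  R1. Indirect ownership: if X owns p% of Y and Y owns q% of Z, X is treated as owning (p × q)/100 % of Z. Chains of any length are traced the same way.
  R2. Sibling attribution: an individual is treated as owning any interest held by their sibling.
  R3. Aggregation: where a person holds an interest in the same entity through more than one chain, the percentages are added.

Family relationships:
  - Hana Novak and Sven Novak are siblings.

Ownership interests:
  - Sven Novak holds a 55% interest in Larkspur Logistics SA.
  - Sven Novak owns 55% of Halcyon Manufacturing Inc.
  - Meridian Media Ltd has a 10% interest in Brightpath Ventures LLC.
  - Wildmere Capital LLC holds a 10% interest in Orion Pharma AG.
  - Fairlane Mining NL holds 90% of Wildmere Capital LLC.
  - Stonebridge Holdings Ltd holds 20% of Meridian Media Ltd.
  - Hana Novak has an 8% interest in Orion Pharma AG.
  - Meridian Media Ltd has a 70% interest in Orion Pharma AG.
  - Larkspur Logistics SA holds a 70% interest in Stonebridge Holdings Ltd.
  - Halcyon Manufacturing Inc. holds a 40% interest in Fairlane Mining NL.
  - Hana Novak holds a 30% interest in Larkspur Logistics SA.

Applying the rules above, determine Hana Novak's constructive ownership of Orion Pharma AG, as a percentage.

18.31%

By sibling attribution (R2), Hana Novak is treated as also owning Sven Novak's interest in Larkspur Logistics SA, giving 30% + 55% = 85%.
By sibling attribution (R2), Hana Novak is treated as owning Sven Novak's 55% interest in Halcyon Manufacturing Inc.
Chain via Larkspur Logistics SA → Stonebridge Holdings Ltd → Meridian Media Ltd (R1): 85% × 70% × 20% × 70% = 8.33% of Orion Pharma AG.
Direct interest in Orion Pharma AG: 8%.
Chain via Halcyon Manufacturing Inc. → Fairlane Mining NL → Wildmere Capital LLC (R1): 55% × 40% × 90% × 10% = 1.98% of Orion Pharma AG.
Aggregating (R3): 8.33% + 8% + 1.98% = 18.31%.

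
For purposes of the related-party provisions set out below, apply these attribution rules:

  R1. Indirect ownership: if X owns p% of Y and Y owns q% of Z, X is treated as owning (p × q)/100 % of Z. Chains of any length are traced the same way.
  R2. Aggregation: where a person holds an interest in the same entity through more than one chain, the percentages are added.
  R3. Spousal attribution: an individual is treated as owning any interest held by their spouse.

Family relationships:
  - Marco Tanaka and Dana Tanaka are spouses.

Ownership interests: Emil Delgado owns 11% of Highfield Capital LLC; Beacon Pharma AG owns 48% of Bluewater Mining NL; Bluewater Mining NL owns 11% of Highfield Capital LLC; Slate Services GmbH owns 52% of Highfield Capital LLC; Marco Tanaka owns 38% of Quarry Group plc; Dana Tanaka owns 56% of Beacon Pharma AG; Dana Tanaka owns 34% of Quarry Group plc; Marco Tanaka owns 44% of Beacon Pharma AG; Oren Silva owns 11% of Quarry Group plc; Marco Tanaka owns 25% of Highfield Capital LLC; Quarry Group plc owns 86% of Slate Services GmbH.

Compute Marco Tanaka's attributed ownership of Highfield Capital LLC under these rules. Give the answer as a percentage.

62.4784%

By spousal attribution (R3), Marco Tanaka is treated as also owning Dana Tanaka's interest in Beacon Pharma AG, giving 44% + 56% = 100%.
By spousal attribution (R3), Marco Tanaka is treated as also owning Dana Tanaka's interest in Quarry Group plc, giving 38% + 34% = 72%.
Chain via Beacon Pharma AG → Bluewater Mining NL (R1): 100% × 48% × 11% = 5.28% of Highfield Capital LLC.
Chain via Quarry Group plc → Slate Services GmbH (R1): 72% × 86% × 52% = 32.1984% of Highfield Capital LLC.
Direct interest in Highfield Capital LLC: 25%.
Aggregating (R2): 5.28% + 32.1984% + 25% = 62.4784%.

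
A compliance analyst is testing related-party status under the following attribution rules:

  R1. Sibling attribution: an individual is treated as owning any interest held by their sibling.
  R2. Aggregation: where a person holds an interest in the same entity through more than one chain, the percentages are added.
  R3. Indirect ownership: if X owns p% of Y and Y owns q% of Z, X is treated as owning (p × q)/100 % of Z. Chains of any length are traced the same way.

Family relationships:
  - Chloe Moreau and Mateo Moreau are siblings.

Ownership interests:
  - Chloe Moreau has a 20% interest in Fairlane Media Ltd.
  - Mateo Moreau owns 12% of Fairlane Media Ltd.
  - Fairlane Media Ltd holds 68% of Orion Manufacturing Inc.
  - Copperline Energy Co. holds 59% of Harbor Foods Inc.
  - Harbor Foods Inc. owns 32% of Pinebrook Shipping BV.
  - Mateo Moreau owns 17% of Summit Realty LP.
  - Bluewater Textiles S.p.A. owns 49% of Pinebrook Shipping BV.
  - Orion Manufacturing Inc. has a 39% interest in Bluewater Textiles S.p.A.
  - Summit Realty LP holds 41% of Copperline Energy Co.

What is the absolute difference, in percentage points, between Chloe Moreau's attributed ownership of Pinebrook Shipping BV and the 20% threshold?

By sibling attribution (R1), Chloe Moreau is treated as also owning Mateo Moreau's interest in Fairlane Media Ltd, giving 20% + 12% = 32%.
By sibling attribution (R1), Chloe Moreau is treated as owning Mateo Moreau's 17% interest in Summit Realty LP.
Chain via Fairlane Media Ltd → Orion Manufacturing Inc. → Bluewater Textiles S.p.A. (R3): 32% × 68% × 39% × 49% = 4.158336% of Pinebrook Shipping BV.
Chain via Summit Realty LP → Copperline Energy Co. → Harbor Foods Inc. (R3): 17% × 41% × 59% × 32% = 1.315936% of Pinebrook Shipping BV.
Aggregating (R2): 4.158336% + 1.315936% = 5.474272%.
5.474272% falls short of the 20% threshold by 14.525728 percentage points.

14.525728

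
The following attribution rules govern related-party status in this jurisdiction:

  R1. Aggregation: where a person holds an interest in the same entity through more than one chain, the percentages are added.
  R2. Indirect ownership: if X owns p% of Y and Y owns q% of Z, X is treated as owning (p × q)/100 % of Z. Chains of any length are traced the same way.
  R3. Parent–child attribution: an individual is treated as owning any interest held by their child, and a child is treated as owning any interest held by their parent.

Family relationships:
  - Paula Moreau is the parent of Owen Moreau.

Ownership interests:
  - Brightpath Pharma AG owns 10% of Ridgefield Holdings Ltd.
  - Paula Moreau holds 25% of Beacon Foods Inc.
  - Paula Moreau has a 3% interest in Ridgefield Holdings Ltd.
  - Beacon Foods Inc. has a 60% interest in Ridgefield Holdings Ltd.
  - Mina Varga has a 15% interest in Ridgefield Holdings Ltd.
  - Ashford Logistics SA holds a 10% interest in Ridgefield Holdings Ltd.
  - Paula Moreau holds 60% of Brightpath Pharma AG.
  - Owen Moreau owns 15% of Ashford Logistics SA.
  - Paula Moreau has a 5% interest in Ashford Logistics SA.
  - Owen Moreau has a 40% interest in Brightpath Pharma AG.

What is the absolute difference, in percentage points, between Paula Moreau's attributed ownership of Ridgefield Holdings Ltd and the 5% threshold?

By parent–child attribution (R3), Paula Moreau is treated as also owning Owen Moreau's interest in Ashford Logistics SA, giving 5% + 15% = 20%.
By parent–child attribution (R3), Paula Moreau is treated as also owning Owen Moreau's interest in Brightpath Pharma AG, giving 60% + 40% = 100%.
Chain via Ashford Logistics SA (R2): 20% × 10% = 2% of Ridgefield Holdings Ltd.
Chain via Beacon Foods Inc. (R2): 25% × 60% = 15% of Ridgefield Holdings Ltd.
Chain via Brightpath Pharma AG (R2): 100% × 10% = 10% of Ridgefield Holdings Ltd.
Direct interest in Ridgefield Holdings Ltd: 3%.
Aggregating (R1): 2% + 15% + 10% + 3% = 30%.
30% exceeds the 5% threshold by 25 percentage points.

25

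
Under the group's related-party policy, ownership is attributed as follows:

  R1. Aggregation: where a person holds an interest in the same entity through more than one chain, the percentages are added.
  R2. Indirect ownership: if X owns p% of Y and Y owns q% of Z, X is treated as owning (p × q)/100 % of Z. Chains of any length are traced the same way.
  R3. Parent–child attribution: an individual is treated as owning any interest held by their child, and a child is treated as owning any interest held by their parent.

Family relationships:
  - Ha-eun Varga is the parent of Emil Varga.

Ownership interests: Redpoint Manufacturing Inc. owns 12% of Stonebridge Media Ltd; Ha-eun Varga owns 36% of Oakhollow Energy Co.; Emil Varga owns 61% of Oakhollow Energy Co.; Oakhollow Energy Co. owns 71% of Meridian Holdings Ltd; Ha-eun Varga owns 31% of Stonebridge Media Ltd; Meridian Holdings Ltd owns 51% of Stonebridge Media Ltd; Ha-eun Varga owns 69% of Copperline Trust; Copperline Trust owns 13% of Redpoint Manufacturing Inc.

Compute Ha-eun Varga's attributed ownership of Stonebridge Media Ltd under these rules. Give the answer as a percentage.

By parent–child attribution (R3), Ha-eun Varga is treated as also owning Emil Varga's interest in Oakhollow Energy Co, giving 36% + 61% = 97%.
Chain via Oakhollow Energy Co. → Meridian Holdings Ltd (R2): 97% × 71% × 51% = 35.1237% of Stonebridge Media Ltd.
Chain via Copperline Trust → Redpoint Manufacturing Inc. (R2): 69% × 13% × 12% = 1.0764% of Stonebridge Media Ltd.
Direct interest in Stonebridge Media Ltd: 31%.
Aggregating (R1): 35.1237% + 1.0764% + 31% = 67.2001%.

67.2001%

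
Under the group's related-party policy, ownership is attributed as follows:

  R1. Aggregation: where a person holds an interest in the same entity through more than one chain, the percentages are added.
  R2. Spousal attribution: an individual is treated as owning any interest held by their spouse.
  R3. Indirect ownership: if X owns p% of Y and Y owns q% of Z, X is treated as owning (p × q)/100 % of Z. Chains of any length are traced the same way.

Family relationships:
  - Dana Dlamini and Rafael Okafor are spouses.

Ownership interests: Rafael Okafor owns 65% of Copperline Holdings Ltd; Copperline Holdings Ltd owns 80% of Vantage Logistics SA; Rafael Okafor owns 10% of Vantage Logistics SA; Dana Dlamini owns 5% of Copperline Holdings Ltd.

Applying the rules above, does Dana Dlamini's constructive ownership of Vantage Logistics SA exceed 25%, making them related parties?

Yes

By spousal attribution (R2), Dana Dlamini is treated as also owning Rafael Okafor's interest in Copperline Holdings Ltd, giving 5% + 65% = 70%.
By spousal attribution (R2), Dana Dlamini is treated as owning Rafael Okafor's 10% interest in Vantage Logistics SA.
Chain via Copperline Holdings Ltd (R3): 70% × 80% = 56% of Vantage Logistics SA.
Direct interest in Vantage Logistics SA: 10%.
Aggregating (R1): 56% + 10% = 66%.
66% exceeds the 25% threshold, so Dana is a related party to Vantage Logistics SA.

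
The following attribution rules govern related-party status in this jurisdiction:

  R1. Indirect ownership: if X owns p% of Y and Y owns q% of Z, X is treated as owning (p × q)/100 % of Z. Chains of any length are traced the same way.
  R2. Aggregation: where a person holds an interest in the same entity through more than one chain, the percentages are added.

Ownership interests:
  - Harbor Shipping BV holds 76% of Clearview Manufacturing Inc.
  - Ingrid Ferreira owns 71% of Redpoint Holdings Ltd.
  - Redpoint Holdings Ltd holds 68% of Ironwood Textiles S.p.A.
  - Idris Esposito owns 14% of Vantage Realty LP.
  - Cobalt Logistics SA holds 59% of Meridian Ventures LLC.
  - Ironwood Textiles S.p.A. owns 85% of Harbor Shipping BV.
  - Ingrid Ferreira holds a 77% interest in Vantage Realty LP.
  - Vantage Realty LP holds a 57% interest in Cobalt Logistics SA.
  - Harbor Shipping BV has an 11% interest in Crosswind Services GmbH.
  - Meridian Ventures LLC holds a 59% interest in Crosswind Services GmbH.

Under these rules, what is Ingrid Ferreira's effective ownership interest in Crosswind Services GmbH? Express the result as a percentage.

19.792289%

Chain via Redpoint Holdings Ltd → Ironwood Textiles S.p.A. → Harbor Shipping BV (R1): 71% × 68% × 85% × 11% = 4.51418% of Crosswind Services GmbH.
Chain via Vantage Realty LP → Cobalt Logistics SA → Meridian Ventures LLC (R1): 77% × 57% × 59% × 59% = 15.278109% of Crosswind Services GmbH.
Aggregating (R2): 4.51418% + 15.278109% = 19.792289%.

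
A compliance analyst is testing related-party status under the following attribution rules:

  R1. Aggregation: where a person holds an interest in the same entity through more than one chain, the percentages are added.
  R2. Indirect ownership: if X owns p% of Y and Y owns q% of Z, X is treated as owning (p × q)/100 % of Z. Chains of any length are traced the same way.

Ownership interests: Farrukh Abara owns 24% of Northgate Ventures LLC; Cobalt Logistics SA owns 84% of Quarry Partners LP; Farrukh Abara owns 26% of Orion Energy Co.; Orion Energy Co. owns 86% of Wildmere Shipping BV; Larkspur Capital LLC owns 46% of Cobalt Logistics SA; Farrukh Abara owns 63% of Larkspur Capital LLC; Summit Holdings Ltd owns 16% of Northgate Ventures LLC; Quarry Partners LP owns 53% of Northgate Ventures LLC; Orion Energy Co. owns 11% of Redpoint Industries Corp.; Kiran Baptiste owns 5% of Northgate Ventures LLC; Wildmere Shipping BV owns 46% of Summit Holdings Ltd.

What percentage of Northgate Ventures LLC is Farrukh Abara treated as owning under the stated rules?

38.547592%

Chain via Orion Energy Co. → Wildmere Shipping BV → Summit Holdings Ltd (R2): 26% × 86% × 46% × 16% = 1.645696% of Northgate Ventures LLC.
Chain via Larkspur Capital LLC → Cobalt Logistics SA → Quarry Partners LP (R2): 63% × 46% × 84% × 53% = 12.901896% of Northgate Ventures LLC.
Direct interest in Northgate Ventures LLC: 24%.
Aggregating (R1): 1.645696% + 12.901896% + 24% = 38.547592%.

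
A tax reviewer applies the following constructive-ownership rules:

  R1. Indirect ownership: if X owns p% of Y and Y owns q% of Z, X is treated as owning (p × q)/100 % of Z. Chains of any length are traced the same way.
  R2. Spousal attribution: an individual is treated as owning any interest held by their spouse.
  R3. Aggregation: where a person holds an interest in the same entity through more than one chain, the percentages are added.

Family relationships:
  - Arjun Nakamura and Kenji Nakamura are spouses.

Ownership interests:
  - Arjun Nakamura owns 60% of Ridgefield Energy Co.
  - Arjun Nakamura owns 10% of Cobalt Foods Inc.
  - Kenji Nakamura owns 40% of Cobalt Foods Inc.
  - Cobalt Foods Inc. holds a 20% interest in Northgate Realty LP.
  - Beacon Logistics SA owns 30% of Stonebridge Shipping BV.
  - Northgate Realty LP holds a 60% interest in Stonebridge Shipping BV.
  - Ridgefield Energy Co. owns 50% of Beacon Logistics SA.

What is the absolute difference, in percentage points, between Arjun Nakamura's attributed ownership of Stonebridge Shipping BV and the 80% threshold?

By spousal attribution (R2), Arjun Nakamura is treated as also owning Kenji Nakamura's interest in Cobalt Foods Inc, giving 10% + 40% = 50%.
Chain via Ridgefield Energy Co. → Beacon Logistics SA (R1): 60% × 50% × 30% = 9% of Stonebridge Shipping BV.
Chain via Cobalt Foods Inc. → Northgate Realty LP (R1): 50% × 20% × 60% = 6% of Stonebridge Shipping BV.
Aggregating (R3): 9% + 6% = 15%.
15% falls short of the 80% threshold by 65 percentage points.

65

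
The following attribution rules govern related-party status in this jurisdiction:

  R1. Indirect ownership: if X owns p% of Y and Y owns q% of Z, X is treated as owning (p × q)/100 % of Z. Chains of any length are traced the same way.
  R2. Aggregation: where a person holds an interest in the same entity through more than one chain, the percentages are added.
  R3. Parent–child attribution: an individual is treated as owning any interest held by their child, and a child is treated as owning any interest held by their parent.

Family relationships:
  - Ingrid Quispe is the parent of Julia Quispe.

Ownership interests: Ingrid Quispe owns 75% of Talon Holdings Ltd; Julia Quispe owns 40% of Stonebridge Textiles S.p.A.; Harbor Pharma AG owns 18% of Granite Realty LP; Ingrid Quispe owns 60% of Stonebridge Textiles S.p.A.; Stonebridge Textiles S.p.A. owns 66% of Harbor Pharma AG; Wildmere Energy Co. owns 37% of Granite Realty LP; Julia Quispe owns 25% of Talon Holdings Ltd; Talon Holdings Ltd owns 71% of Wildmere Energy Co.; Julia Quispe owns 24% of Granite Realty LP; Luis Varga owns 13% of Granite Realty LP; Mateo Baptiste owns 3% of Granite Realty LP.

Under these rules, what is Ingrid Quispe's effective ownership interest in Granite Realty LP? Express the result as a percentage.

By parent–child attribution (R3), Ingrid Quispe is treated as also owning Julia Quispe's interest in Talon Holdings Ltd, giving 75% + 25% = 100%.
By parent–child attribution (R3), Ingrid Quispe is treated as also owning Julia Quispe's interest in Stonebridge Textiles S.p.A, giving 60% + 40% = 100%.
By parent–child attribution (R3), Ingrid Quispe is treated as owning Julia Quispe's 24% interest in Granite Realty LP.
Chain via Talon Holdings Ltd → Wildmere Energy Co. (R1): 100% × 71% × 37% = 26.27% of Granite Realty LP.
Chain via Stonebridge Textiles S.p.A. → Harbor Pharma AG (R1): 100% × 66% × 18% = 11.88% of Granite Realty LP.
Direct interest in Granite Realty LP: 24%.
Aggregating (R2): 26.27% + 11.88% + 24% = 62.15%.

62.15%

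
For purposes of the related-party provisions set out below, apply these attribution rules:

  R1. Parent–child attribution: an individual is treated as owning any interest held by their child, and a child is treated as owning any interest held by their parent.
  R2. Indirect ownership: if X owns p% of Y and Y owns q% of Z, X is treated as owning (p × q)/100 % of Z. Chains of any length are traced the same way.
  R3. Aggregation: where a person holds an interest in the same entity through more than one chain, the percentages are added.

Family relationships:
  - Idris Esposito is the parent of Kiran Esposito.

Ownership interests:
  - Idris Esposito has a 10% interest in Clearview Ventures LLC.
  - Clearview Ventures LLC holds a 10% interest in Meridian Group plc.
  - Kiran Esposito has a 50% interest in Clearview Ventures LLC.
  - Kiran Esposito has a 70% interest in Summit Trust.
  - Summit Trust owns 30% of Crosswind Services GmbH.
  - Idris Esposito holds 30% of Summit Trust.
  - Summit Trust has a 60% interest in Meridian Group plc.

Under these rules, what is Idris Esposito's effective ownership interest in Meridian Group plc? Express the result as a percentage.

By parent–child attribution (R1), Idris Esposito is treated as also owning Kiran Esposito's interest in Clearview Ventures LLC, giving 10% + 50% = 60%.
By parent–child attribution (R1), Idris Esposito is treated as also owning Kiran Esposito's interest in Summit Trust, giving 30% + 70% = 100%.
Chain via Clearview Ventures LLC (R2): 60% × 10% = 6% of Meridian Group plc.
Chain via Summit Trust (R2): 100% × 60% = 60% of Meridian Group plc.
Aggregating (R3): 6% + 60% = 66%.

66%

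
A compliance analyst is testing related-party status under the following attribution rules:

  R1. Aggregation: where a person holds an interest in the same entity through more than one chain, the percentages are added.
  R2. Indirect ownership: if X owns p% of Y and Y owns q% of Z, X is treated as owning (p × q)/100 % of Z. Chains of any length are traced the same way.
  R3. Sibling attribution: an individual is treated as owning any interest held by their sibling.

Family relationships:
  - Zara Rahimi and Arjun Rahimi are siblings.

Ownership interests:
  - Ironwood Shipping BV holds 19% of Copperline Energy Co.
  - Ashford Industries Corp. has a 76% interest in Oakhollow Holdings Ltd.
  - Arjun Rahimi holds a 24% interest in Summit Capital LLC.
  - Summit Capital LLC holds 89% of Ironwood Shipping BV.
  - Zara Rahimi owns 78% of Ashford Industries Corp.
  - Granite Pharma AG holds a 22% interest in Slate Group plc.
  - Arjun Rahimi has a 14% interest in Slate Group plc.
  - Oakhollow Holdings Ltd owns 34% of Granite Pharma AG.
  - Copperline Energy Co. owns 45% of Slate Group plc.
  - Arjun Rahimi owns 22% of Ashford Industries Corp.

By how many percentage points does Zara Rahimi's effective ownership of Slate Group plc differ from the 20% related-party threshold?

By sibling attribution (R3), Zara Rahimi is treated as also owning Arjun Rahimi's interest in Ashford Industries Corp, giving 78% + 22% = 100%.
By sibling attribution (R3), Zara Rahimi is treated as owning Arjun Rahimi's 24% interest in Summit Capital LLC.
By sibling attribution (R3), Zara Rahimi is treated as owning Arjun Rahimi's 14% interest in Slate Group plc.
Chain via Ashford Industries Corp. → Oakhollow Holdings Ltd → Granite Pharma AG (R2): 100% × 76% × 34% × 22% = 5.6848% of Slate Group plc.
Chain via Summit Capital LLC → Ironwood Shipping BV → Copperline Energy Co. (R2): 24% × 89% × 19% × 45% = 1.82628% of Slate Group plc.
Direct interest in Slate Group plc: 14%.
Aggregating (R1): 5.6848% + 1.82628% + 14% = 21.51108%.
21.51108% exceeds the 20% threshold by 1.51108 percentage points.

1.51108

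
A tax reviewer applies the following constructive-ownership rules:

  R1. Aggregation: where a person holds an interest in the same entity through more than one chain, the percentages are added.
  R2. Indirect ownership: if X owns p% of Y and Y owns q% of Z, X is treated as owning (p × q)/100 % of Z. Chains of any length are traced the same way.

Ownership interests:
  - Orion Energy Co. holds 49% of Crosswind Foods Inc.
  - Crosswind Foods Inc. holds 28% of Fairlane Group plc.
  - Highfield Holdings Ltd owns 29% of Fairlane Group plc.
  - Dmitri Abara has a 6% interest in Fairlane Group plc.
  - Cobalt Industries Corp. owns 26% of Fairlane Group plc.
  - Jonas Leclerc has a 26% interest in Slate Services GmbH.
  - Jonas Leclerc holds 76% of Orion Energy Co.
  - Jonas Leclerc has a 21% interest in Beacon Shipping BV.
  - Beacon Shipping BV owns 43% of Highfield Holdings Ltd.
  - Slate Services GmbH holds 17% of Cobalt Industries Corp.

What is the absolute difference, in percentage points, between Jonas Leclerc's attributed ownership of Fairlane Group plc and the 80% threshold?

Chain via Orion Energy Co. → Crosswind Foods Inc. (R2): 76% × 49% × 28% = 10.4272% of Fairlane Group plc.
Chain via Slate Services GmbH → Cobalt Industries Corp. (R2): 26% × 17% × 26% = 1.1492% of Fairlane Group plc.
Chain via Beacon Shipping BV → Highfield Holdings Ltd (R2): 21% × 43% × 29% = 2.6187% of Fairlane Group plc.
Aggregating (R1): 10.4272% + 1.1492% + 2.6187% = 14.1951%.
14.1951% falls short of the 80% threshold by 65.8049 percentage points.

65.8049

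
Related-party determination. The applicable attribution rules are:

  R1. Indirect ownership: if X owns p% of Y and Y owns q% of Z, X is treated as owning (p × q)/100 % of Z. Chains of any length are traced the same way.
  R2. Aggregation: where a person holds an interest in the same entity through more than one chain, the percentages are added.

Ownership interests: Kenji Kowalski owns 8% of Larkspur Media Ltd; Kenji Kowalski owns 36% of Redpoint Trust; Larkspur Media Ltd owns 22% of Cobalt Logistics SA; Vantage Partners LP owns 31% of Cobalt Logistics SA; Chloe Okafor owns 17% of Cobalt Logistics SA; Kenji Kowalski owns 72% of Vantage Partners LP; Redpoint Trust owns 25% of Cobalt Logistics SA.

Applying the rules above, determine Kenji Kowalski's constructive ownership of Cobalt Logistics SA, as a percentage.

33.08%

Chain via Vantage Partners LP (R1): 72% × 31% = 22.32% of Cobalt Logistics SA.
Chain via Larkspur Media Ltd (R1): 8% × 22% = 1.76% of Cobalt Logistics SA.
Chain via Redpoint Trust (R1): 36% × 25% = 9% of Cobalt Logistics SA.
Aggregating (R2): 22.32% + 1.76% + 9% = 33.08%.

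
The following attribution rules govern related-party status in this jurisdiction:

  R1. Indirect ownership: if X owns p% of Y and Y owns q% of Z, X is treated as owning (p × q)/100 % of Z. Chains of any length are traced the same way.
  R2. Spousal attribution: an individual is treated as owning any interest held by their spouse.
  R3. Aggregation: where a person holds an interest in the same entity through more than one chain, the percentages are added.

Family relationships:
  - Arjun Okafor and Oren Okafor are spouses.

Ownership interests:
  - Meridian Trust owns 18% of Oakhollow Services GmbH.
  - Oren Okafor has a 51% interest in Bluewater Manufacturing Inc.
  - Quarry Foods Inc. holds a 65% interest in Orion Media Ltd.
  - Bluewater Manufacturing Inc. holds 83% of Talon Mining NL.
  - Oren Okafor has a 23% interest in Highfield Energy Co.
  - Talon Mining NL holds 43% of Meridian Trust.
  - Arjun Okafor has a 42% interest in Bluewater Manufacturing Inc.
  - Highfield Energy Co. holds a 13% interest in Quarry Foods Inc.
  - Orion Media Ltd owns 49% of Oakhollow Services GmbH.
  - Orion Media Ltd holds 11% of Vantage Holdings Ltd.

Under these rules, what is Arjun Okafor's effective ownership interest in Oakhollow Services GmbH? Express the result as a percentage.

6.926821%

By spousal attribution (R2), Arjun Okafor is treated as also owning Oren Okafor's interest in Bluewater Manufacturing Inc, giving 42% + 51% = 93%.
By spousal attribution (R2), Arjun Okafor is treated as owning Oren Okafor's 23% interest in Highfield Energy Co.
Chain via Bluewater Manufacturing Inc. → Talon Mining NL → Meridian Trust (R1): 93% × 83% × 43% × 18% = 5.974506% of Oakhollow Services GmbH.
Chain via Highfield Energy Co. → Quarry Foods Inc. → Orion Media Ltd (R1): 23% × 13% × 65% × 49% = 0.952315% of Oakhollow Services GmbH.
Aggregating (R3): 5.974506% + 0.952315% = 6.926821%.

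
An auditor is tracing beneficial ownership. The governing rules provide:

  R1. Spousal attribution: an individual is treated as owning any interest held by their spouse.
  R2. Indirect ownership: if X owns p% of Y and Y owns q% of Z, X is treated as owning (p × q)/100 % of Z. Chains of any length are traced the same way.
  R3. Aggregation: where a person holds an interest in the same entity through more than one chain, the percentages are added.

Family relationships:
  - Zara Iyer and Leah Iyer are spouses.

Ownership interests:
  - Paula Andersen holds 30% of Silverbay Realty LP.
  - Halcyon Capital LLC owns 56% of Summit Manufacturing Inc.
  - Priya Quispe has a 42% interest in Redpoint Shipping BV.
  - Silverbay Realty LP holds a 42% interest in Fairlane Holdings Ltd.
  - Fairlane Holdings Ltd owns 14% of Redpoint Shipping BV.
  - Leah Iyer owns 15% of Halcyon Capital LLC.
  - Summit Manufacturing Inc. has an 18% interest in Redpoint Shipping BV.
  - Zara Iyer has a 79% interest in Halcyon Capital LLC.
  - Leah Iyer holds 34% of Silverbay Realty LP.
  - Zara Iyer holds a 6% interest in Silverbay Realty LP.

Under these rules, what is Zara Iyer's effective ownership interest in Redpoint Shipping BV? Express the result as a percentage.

11.8272%

By spousal attribution (R1), Zara Iyer is treated as also owning Leah Iyer's interest in Halcyon Capital LLC, giving 79% + 15% = 94%.
By spousal attribution (R1), Zara Iyer is treated as also owning Leah Iyer's interest in Silverbay Realty LP, giving 6% + 34% = 40%.
Chain via Halcyon Capital LLC → Summit Manufacturing Inc. (R2): 94% × 56% × 18% = 9.4752% of Redpoint Shipping BV.
Chain via Silverbay Realty LP → Fairlane Holdings Ltd (R2): 40% × 42% × 14% = 2.352% of Redpoint Shipping BV.
Aggregating (R3): 9.4752% + 2.352% = 11.8272%.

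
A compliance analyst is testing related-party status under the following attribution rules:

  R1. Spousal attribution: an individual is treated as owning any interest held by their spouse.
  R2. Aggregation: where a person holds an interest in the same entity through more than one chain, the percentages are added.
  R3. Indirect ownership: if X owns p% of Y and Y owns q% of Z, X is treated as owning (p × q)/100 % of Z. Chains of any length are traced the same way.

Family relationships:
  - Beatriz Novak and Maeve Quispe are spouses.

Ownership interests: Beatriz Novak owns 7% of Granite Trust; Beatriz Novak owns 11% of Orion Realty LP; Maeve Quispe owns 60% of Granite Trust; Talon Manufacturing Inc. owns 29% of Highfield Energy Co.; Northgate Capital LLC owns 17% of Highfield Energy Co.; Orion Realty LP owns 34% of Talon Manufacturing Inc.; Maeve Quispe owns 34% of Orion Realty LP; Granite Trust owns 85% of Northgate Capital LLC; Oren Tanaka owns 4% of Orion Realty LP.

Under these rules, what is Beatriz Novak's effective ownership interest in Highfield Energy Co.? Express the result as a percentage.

By spousal attribution (R1), Beatriz Novak is treated as also owning Maeve Quispe's interest in Granite Trust, giving 7% + 60% = 67%.
By spousal attribution (R1), Beatriz Novak is treated as also owning Maeve Quispe's interest in Orion Realty LP, giving 11% + 34% = 45%.
Chain via Granite Trust → Northgate Capital LLC (R3): 67% × 85% × 17% = 9.6815% of Highfield Energy Co.
Chain via Orion Realty LP → Talon Manufacturing Inc. (R3): 45% × 34% × 29% = 4.437% of Highfield Energy Co.
Aggregating (R2): 9.6815% + 4.437% = 14.1185%.

14.1185%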